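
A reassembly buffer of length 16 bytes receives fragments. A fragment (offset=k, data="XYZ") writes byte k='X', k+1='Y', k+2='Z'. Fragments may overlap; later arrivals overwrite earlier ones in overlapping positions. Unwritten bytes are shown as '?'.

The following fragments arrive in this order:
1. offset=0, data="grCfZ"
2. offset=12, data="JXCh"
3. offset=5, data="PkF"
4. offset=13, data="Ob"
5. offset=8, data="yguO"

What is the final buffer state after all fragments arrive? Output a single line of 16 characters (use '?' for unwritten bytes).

Fragment 1: offset=0 data="grCfZ" -> buffer=grCfZ???????????
Fragment 2: offset=12 data="JXCh" -> buffer=grCfZ???????JXCh
Fragment 3: offset=5 data="PkF" -> buffer=grCfZPkF????JXCh
Fragment 4: offset=13 data="Ob" -> buffer=grCfZPkF????JObh
Fragment 5: offset=8 data="yguO" -> buffer=grCfZPkFyguOJObh

Answer: grCfZPkFyguOJObh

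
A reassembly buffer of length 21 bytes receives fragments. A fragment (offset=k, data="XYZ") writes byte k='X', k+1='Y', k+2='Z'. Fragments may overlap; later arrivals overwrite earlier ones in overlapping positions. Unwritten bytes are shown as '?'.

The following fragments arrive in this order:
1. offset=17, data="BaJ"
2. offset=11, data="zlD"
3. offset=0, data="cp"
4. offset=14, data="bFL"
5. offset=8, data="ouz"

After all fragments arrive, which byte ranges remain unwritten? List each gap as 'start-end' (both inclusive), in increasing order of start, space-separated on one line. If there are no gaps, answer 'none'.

Answer: 2-7 20-20

Derivation:
Fragment 1: offset=17 len=3
Fragment 2: offset=11 len=3
Fragment 3: offset=0 len=2
Fragment 4: offset=14 len=3
Fragment 5: offset=8 len=3
Gaps: 2-7 20-20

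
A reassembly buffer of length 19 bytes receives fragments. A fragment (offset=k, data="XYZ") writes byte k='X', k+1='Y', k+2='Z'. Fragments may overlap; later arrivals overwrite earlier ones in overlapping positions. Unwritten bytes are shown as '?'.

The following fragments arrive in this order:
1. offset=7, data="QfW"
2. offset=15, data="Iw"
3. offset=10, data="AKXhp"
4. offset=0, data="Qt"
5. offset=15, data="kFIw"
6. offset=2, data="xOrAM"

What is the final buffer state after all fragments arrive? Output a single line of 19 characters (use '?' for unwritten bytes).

Answer: QtxOrAMQfWAKXhpkFIw

Derivation:
Fragment 1: offset=7 data="QfW" -> buffer=???????QfW?????????
Fragment 2: offset=15 data="Iw" -> buffer=???????QfW?????Iw??
Fragment 3: offset=10 data="AKXhp" -> buffer=???????QfWAKXhpIw??
Fragment 4: offset=0 data="Qt" -> buffer=Qt?????QfWAKXhpIw??
Fragment 5: offset=15 data="kFIw" -> buffer=Qt?????QfWAKXhpkFIw
Fragment 6: offset=2 data="xOrAM" -> buffer=QtxOrAMQfWAKXhpkFIw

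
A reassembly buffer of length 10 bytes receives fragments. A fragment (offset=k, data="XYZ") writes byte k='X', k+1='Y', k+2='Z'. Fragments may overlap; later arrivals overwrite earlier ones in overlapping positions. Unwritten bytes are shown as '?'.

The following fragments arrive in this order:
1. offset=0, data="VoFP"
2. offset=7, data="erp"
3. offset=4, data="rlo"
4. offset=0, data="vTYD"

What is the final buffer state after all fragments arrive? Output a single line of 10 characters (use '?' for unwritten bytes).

Answer: vTYDrloerp

Derivation:
Fragment 1: offset=0 data="VoFP" -> buffer=VoFP??????
Fragment 2: offset=7 data="erp" -> buffer=VoFP???erp
Fragment 3: offset=4 data="rlo" -> buffer=VoFPrloerp
Fragment 4: offset=0 data="vTYD" -> buffer=vTYDrloerp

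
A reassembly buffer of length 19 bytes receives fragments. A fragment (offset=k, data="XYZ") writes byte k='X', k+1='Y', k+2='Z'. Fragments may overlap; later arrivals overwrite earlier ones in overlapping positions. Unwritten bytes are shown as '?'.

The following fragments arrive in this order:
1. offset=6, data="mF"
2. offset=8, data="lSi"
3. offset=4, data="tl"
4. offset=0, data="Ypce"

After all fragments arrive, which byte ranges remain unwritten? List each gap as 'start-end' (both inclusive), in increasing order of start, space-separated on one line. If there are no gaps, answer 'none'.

Fragment 1: offset=6 len=2
Fragment 2: offset=8 len=3
Fragment 3: offset=4 len=2
Fragment 4: offset=0 len=4
Gaps: 11-18

Answer: 11-18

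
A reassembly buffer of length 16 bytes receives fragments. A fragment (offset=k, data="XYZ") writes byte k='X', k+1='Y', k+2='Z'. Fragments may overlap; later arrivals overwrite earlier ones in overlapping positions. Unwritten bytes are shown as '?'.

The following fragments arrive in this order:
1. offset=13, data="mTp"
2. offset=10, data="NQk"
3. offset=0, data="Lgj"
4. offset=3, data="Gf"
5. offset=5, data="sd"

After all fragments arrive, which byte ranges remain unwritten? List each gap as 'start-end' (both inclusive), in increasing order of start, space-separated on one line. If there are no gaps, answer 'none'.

Fragment 1: offset=13 len=3
Fragment 2: offset=10 len=3
Fragment 3: offset=0 len=3
Fragment 4: offset=3 len=2
Fragment 5: offset=5 len=2
Gaps: 7-9

Answer: 7-9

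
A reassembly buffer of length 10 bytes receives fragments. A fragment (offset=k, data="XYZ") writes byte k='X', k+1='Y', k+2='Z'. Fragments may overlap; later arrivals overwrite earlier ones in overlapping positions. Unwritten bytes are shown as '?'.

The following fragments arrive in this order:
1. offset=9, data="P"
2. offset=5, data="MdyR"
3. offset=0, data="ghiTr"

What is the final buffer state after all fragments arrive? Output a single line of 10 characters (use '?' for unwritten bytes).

Answer: ghiTrMdyRP

Derivation:
Fragment 1: offset=9 data="P" -> buffer=?????????P
Fragment 2: offset=5 data="MdyR" -> buffer=?????MdyRP
Fragment 3: offset=0 data="ghiTr" -> buffer=ghiTrMdyRP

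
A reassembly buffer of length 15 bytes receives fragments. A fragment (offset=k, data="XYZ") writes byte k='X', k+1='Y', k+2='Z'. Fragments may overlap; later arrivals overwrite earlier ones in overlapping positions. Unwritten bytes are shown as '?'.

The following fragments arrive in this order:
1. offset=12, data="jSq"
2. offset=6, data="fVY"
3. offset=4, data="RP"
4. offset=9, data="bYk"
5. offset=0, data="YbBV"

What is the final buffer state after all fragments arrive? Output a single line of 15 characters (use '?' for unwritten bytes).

Answer: YbBVRPfVYbYkjSq

Derivation:
Fragment 1: offset=12 data="jSq" -> buffer=????????????jSq
Fragment 2: offset=6 data="fVY" -> buffer=??????fVY???jSq
Fragment 3: offset=4 data="RP" -> buffer=????RPfVY???jSq
Fragment 4: offset=9 data="bYk" -> buffer=????RPfVYbYkjSq
Fragment 5: offset=0 data="YbBV" -> buffer=YbBVRPfVYbYkjSq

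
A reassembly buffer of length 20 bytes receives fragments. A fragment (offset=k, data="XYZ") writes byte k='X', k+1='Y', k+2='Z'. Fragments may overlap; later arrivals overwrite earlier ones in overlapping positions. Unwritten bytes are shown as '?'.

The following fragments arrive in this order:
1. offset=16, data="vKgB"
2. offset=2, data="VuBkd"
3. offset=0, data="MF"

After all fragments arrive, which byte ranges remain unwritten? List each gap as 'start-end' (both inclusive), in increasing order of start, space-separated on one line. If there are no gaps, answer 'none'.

Answer: 7-15

Derivation:
Fragment 1: offset=16 len=4
Fragment 2: offset=2 len=5
Fragment 3: offset=0 len=2
Gaps: 7-15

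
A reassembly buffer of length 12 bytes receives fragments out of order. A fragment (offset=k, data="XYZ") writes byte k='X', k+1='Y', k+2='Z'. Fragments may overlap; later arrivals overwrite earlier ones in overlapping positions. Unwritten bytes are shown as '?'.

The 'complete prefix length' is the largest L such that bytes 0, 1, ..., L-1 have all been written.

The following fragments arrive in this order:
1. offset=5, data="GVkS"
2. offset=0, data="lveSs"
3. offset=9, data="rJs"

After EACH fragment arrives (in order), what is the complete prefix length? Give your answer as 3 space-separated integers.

Fragment 1: offset=5 data="GVkS" -> buffer=?????GVkS??? -> prefix_len=0
Fragment 2: offset=0 data="lveSs" -> buffer=lveSsGVkS??? -> prefix_len=9
Fragment 3: offset=9 data="rJs" -> buffer=lveSsGVkSrJs -> prefix_len=12

Answer: 0 9 12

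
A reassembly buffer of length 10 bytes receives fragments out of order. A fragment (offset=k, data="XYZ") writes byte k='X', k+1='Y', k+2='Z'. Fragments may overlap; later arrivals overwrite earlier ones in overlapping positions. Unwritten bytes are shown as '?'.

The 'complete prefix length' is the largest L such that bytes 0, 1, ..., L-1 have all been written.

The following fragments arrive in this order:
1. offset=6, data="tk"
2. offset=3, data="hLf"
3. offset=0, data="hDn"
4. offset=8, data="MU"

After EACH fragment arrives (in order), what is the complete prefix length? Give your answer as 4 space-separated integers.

Answer: 0 0 8 10

Derivation:
Fragment 1: offset=6 data="tk" -> buffer=??????tk?? -> prefix_len=0
Fragment 2: offset=3 data="hLf" -> buffer=???hLftk?? -> prefix_len=0
Fragment 3: offset=0 data="hDn" -> buffer=hDnhLftk?? -> prefix_len=8
Fragment 4: offset=8 data="MU" -> buffer=hDnhLftkMU -> prefix_len=10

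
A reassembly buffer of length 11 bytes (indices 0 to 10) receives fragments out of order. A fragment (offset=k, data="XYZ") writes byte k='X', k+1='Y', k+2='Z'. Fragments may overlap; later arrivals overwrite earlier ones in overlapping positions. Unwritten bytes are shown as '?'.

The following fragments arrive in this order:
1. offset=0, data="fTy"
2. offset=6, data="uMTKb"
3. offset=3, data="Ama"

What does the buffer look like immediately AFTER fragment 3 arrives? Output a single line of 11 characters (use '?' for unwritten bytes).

Answer: fTyAmauMTKb

Derivation:
Fragment 1: offset=0 data="fTy" -> buffer=fTy????????
Fragment 2: offset=6 data="uMTKb" -> buffer=fTy???uMTKb
Fragment 3: offset=3 data="Ama" -> buffer=fTyAmauMTKb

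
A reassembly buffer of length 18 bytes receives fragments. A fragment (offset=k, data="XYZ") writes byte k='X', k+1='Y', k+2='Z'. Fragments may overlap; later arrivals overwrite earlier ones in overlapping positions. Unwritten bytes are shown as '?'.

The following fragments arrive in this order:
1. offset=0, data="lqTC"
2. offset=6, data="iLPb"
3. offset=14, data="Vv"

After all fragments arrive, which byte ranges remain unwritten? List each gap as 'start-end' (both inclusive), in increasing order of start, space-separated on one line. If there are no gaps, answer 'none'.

Fragment 1: offset=0 len=4
Fragment 2: offset=6 len=4
Fragment 3: offset=14 len=2
Gaps: 4-5 10-13 16-17

Answer: 4-5 10-13 16-17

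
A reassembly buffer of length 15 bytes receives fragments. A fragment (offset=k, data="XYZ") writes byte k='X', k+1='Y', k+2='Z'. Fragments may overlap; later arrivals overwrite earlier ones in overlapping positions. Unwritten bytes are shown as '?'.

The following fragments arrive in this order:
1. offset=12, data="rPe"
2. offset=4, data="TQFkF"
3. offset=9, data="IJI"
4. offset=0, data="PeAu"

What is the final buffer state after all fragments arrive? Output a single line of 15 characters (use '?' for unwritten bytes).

Fragment 1: offset=12 data="rPe" -> buffer=????????????rPe
Fragment 2: offset=4 data="TQFkF" -> buffer=????TQFkF???rPe
Fragment 3: offset=9 data="IJI" -> buffer=????TQFkFIJIrPe
Fragment 4: offset=0 data="PeAu" -> buffer=PeAuTQFkFIJIrPe

Answer: PeAuTQFkFIJIrPe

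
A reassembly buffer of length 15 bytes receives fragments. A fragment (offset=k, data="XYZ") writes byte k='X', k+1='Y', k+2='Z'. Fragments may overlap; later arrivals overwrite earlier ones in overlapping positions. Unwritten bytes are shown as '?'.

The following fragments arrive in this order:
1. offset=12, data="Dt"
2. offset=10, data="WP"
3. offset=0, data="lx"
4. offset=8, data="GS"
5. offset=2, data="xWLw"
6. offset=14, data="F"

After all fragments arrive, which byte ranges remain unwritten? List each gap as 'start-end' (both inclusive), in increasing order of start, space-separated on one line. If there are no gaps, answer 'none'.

Answer: 6-7

Derivation:
Fragment 1: offset=12 len=2
Fragment 2: offset=10 len=2
Fragment 3: offset=0 len=2
Fragment 4: offset=8 len=2
Fragment 5: offset=2 len=4
Fragment 6: offset=14 len=1
Gaps: 6-7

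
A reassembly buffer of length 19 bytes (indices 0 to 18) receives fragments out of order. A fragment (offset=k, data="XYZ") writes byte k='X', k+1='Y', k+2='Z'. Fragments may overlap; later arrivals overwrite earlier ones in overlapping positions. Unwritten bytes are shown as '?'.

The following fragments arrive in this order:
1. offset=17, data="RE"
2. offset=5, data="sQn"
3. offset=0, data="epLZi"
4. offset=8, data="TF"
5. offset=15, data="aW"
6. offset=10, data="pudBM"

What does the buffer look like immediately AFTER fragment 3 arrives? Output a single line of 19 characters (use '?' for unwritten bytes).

Fragment 1: offset=17 data="RE" -> buffer=?????????????????RE
Fragment 2: offset=5 data="sQn" -> buffer=?????sQn?????????RE
Fragment 3: offset=0 data="epLZi" -> buffer=epLZisQn?????????RE

Answer: epLZisQn?????????RE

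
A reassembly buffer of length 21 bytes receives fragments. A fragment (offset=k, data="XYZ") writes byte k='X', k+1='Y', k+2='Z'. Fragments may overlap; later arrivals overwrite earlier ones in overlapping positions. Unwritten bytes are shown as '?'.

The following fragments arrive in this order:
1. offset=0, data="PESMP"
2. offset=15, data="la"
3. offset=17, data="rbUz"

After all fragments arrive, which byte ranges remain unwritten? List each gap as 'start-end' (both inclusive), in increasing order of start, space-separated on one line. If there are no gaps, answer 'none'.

Fragment 1: offset=0 len=5
Fragment 2: offset=15 len=2
Fragment 3: offset=17 len=4
Gaps: 5-14

Answer: 5-14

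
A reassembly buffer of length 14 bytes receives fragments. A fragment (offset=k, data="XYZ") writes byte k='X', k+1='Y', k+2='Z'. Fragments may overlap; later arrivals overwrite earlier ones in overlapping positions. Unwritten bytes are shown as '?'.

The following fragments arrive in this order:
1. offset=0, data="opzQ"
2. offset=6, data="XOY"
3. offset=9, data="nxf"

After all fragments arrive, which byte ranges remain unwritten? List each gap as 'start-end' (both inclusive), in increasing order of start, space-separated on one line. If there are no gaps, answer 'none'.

Answer: 4-5 12-13

Derivation:
Fragment 1: offset=0 len=4
Fragment 2: offset=6 len=3
Fragment 3: offset=9 len=3
Gaps: 4-5 12-13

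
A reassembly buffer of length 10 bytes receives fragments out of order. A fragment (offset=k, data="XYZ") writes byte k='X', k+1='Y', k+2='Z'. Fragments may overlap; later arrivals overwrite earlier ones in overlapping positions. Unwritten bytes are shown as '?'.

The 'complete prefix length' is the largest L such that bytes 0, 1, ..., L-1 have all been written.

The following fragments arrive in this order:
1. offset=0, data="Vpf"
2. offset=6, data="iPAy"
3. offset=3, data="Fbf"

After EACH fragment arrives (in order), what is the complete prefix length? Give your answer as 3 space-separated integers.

Fragment 1: offset=0 data="Vpf" -> buffer=Vpf??????? -> prefix_len=3
Fragment 2: offset=6 data="iPAy" -> buffer=Vpf???iPAy -> prefix_len=3
Fragment 3: offset=3 data="Fbf" -> buffer=VpfFbfiPAy -> prefix_len=10

Answer: 3 3 10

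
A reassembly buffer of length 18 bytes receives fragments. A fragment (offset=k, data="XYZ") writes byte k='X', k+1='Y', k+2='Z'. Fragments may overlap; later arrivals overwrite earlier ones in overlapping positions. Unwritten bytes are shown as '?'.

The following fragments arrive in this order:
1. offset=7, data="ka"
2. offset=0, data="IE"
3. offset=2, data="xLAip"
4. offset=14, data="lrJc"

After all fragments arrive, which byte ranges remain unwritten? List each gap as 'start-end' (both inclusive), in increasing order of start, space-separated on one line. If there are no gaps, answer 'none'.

Fragment 1: offset=7 len=2
Fragment 2: offset=0 len=2
Fragment 3: offset=2 len=5
Fragment 4: offset=14 len=4
Gaps: 9-13

Answer: 9-13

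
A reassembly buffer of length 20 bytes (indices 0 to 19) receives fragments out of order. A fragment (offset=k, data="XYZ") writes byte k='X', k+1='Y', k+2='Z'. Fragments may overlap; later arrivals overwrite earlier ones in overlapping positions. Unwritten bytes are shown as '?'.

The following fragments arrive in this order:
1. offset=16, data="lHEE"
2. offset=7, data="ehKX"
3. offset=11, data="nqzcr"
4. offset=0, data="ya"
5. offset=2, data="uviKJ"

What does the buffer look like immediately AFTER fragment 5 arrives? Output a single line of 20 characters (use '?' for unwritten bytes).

Fragment 1: offset=16 data="lHEE" -> buffer=????????????????lHEE
Fragment 2: offset=7 data="ehKX" -> buffer=???????ehKX?????lHEE
Fragment 3: offset=11 data="nqzcr" -> buffer=???????ehKXnqzcrlHEE
Fragment 4: offset=0 data="ya" -> buffer=ya?????ehKXnqzcrlHEE
Fragment 5: offset=2 data="uviKJ" -> buffer=yauviKJehKXnqzcrlHEE

Answer: yauviKJehKXnqzcrlHEE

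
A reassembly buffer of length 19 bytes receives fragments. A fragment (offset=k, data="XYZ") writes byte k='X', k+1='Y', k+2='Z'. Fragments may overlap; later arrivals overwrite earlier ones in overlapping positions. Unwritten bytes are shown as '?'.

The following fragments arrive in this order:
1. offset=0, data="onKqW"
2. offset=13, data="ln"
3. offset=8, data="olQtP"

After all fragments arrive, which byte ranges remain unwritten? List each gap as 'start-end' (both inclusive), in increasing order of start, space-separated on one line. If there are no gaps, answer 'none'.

Fragment 1: offset=0 len=5
Fragment 2: offset=13 len=2
Fragment 3: offset=8 len=5
Gaps: 5-7 15-18

Answer: 5-7 15-18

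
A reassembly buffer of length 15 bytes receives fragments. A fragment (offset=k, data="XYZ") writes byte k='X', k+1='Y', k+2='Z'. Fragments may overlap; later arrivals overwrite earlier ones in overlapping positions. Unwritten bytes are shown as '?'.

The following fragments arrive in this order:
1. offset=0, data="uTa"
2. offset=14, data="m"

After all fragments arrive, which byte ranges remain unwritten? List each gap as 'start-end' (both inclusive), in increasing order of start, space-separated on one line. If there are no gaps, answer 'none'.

Fragment 1: offset=0 len=3
Fragment 2: offset=14 len=1
Gaps: 3-13

Answer: 3-13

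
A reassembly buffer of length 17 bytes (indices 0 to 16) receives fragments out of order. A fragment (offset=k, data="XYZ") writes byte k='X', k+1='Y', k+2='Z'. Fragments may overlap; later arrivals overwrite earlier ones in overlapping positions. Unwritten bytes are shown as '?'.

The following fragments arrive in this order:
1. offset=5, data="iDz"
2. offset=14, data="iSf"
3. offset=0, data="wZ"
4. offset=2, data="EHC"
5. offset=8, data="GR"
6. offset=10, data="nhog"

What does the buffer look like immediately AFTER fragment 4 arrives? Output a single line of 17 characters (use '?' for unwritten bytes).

Fragment 1: offset=5 data="iDz" -> buffer=?????iDz?????????
Fragment 2: offset=14 data="iSf" -> buffer=?????iDz??????iSf
Fragment 3: offset=0 data="wZ" -> buffer=wZ???iDz??????iSf
Fragment 4: offset=2 data="EHC" -> buffer=wZEHCiDz??????iSf

Answer: wZEHCiDz??????iSf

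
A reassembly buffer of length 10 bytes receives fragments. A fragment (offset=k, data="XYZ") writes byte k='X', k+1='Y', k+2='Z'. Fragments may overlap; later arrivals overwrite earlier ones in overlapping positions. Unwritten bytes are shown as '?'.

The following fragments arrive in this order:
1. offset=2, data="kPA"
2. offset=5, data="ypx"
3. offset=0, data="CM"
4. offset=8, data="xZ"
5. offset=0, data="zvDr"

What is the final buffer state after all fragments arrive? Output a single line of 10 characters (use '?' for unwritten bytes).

Fragment 1: offset=2 data="kPA" -> buffer=??kPA?????
Fragment 2: offset=5 data="ypx" -> buffer=??kPAypx??
Fragment 3: offset=0 data="CM" -> buffer=CMkPAypx??
Fragment 4: offset=8 data="xZ" -> buffer=CMkPAypxxZ
Fragment 5: offset=0 data="zvDr" -> buffer=zvDrAypxxZ

Answer: zvDrAypxxZ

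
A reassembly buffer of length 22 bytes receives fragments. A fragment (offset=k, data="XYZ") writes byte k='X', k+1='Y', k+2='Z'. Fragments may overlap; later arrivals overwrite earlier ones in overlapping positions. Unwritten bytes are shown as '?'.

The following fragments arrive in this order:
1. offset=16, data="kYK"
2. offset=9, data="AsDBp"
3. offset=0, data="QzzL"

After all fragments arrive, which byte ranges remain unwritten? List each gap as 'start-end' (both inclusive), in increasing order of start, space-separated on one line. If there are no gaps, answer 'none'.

Fragment 1: offset=16 len=3
Fragment 2: offset=9 len=5
Fragment 3: offset=0 len=4
Gaps: 4-8 14-15 19-21

Answer: 4-8 14-15 19-21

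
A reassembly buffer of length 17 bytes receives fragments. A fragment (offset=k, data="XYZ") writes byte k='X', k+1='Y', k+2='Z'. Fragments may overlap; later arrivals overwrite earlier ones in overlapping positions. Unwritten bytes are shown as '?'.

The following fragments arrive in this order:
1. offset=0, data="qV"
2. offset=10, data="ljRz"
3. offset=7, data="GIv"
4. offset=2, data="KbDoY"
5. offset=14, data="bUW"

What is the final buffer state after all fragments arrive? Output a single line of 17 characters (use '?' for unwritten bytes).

Fragment 1: offset=0 data="qV" -> buffer=qV???????????????
Fragment 2: offset=10 data="ljRz" -> buffer=qV????????ljRz???
Fragment 3: offset=7 data="GIv" -> buffer=qV?????GIvljRz???
Fragment 4: offset=2 data="KbDoY" -> buffer=qVKbDoYGIvljRz???
Fragment 5: offset=14 data="bUW" -> buffer=qVKbDoYGIvljRzbUW

Answer: qVKbDoYGIvljRzbUW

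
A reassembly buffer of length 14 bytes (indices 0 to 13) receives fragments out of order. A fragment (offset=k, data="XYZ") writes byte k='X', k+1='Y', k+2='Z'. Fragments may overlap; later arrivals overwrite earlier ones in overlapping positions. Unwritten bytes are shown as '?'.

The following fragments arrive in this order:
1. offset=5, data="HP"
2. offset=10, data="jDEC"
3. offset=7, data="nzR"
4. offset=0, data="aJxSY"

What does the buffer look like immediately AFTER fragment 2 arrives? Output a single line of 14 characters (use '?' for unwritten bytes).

Fragment 1: offset=5 data="HP" -> buffer=?????HP???????
Fragment 2: offset=10 data="jDEC" -> buffer=?????HP???jDEC

Answer: ?????HP???jDEC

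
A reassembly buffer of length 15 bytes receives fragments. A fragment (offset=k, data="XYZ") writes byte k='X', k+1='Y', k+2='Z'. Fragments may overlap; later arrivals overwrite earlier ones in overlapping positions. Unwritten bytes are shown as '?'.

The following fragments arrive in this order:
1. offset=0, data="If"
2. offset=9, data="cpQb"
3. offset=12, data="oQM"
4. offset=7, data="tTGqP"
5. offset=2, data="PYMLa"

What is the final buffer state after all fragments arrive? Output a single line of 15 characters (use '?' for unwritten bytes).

Fragment 1: offset=0 data="If" -> buffer=If?????????????
Fragment 2: offset=9 data="cpQb" -> buffer=If???????cpQb??
Fragment 3: offset=12 data="oQM" -> buffer=If???????cpQoQM
Fragment 4: offset=7 data="tTGqP" -> buffer=If?????tTGqPoQM
Fragment 5: offset=2 data="PYMLa" -> buffer=IfPYMLatTGqPoQM

Answer: IfPYMLatTGqPoQM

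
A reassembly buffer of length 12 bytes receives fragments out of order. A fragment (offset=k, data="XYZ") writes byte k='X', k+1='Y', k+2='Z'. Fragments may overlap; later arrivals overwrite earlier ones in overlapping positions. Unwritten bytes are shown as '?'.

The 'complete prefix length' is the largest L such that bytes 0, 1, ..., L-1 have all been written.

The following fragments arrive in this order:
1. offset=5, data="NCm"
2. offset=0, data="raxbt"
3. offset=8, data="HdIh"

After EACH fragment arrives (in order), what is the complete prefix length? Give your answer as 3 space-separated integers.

Fragment 1: offset=5 data="NCm" -> buffer=?????NCm???? -> prefix_len=0
Fragment 2: offset=0 data="raxbt" -> buffer=raxbtNCm???? -> prefix_len=8
Fragment 3: offset=8 data="HdIh" -> buffer=raxbtNCmHdIh -> prefix_len=12

Answer: 0 8 12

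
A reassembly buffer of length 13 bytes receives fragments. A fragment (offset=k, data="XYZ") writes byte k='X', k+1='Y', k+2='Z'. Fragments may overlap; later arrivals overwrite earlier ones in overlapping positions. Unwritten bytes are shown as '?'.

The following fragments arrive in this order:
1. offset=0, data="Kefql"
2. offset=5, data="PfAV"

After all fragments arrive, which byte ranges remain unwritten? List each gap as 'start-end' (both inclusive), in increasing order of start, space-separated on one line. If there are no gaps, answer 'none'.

Answer: 9-12

Derivation:
Fragment 1: offset=0 len=5
Fragment 2: offset=5 len=4
Gaps: 9-12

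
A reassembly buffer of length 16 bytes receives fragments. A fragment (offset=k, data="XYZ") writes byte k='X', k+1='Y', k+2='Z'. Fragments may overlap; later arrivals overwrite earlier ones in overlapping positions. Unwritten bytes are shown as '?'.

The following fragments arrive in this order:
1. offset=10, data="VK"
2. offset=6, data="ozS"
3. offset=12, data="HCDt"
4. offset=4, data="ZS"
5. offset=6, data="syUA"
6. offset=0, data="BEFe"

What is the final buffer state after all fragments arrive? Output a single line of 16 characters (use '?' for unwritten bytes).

Fragment 1: offset=10 data="VK" -> buffer=??????????VK????
Fragment 2: offset=6 data="ozS" -> buffer=??????ozS?VK????
Fragment 3: offset=12 data="HCDt" -> buffer=??????ozS?VKHCDt
Fragment 4: offset=4 data="ZS" -> buffer=????ZSozS?VKHCDt
Fragment 5: offset=6 data="syUA" -> buffer=????ZSsyUAVKHCDt
Fragment 6: offset=0 data="BEFe" -> buffer=BEFeZSsyUAVKHCDt

Answer: BEFeZSsyUAVKHCDt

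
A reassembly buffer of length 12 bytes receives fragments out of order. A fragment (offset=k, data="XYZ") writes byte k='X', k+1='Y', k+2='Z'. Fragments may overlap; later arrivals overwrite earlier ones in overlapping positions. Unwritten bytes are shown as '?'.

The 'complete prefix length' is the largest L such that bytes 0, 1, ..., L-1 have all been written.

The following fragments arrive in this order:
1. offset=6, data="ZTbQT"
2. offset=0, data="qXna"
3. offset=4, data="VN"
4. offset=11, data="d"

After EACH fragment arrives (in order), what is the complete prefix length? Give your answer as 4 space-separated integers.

Answer: 0 4 11 12

Derivation:
Fragment 1: offset=6 data="ZTbQT" -> buffer=??????ZTbQT? -> prefix_len=0
Fragment 2: offset=0 data="qXna" -> buffer=qXna??ZTbQT? -> prefix_len=4
Fragment 3: offset=4 data="VN" -> buffer=qXnaVNZTbQT? -> prefix_len=11
Fragment 4: offset=11 data="d" -> buffer=qXnaVNZTbQTd -> prefix_len=12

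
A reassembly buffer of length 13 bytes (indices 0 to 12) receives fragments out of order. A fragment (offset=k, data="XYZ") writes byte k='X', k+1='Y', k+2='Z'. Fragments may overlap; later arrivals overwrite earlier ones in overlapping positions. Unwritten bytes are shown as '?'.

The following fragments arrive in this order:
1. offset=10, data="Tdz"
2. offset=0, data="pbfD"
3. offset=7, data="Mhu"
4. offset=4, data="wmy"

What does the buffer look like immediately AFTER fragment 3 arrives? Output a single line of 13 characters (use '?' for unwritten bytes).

Answer: pbfD???MhuTdz

Derivation:
Fragment 1: offset=10 data="Tdz" -> buffer=??????????Tdz
Fragment 2: offset=0 data="pbfD" -> buffer=pbfD??????Tdz
Fragment 3: offset=7 data="Mhu" -> buffer=pbfD???MhuTdz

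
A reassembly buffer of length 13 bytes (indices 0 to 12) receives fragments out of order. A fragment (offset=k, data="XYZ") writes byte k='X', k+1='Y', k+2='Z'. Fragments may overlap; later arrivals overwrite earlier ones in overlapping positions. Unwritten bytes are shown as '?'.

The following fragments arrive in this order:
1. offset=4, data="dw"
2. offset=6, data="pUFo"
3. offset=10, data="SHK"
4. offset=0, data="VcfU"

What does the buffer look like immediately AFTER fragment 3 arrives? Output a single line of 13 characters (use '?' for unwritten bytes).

Fragment 1: offset=4 data="dw" -> buffer=????dw???????
Fragment 2: offset=6 data="pUFo" -> buffer=????dwpUFo???
Fragment 3: offset=10 data="SHK" -> buffer=????dwpUFoSHK

Answer: ????dwpUFoSHK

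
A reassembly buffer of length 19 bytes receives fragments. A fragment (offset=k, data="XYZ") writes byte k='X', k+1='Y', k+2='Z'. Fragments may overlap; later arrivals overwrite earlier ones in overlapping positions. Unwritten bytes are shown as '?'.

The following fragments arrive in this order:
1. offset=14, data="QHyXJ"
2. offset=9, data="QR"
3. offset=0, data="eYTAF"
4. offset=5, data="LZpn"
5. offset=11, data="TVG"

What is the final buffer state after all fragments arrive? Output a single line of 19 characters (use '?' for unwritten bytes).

Answer: eYTAFLZpnQRTVGQHyXJ

Derivation:
Fragment 1: offset=14 data="QHyXJ" -> buffer=??????????????QHyXJ
Fragment 2: offset=9 data="QR" -> buffer=?????????QR???QHyXJ
Fragment 3: offset=0 data="eYTAF" -> buffer=eYTAF????QR???QHyXJ
Fragment 4: offset=5 data="LZpn" -> buffer=eYTAFLZpnQR???QHyXJ
Fragment 5: offset=11 data="TVG" -> buffer=eYTAFLZpnQRTVGQHyXJ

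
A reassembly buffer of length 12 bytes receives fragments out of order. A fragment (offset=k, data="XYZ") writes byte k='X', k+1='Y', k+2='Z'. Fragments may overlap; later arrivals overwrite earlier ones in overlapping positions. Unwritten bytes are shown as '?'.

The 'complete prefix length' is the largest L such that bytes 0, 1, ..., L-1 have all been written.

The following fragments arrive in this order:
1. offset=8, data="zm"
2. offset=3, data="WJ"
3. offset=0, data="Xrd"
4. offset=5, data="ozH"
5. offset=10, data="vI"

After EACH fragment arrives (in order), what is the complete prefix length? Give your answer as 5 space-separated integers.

Fragment 1: offset=8 data="zm" -> buffer=????????zm?? -> prefix_len=0
Fragment 2: offset=3 data="WJ" -> buffer=???WJ???zm?? -> prefix_len=0
Fragment 3: offset=0 data="Xrd" -> buffer=XrdWJ???zm?? -> prefix_len=5
Fragment 4: offset=5 data="ozH" -> buffer=XrdWJozHzm?? -> prefix_len=10
Fragment 5: offset=10 data="vI" -> buffer=XrdWJozHzmvI -> prefix_len=12

Answer: 0 0 5 10 12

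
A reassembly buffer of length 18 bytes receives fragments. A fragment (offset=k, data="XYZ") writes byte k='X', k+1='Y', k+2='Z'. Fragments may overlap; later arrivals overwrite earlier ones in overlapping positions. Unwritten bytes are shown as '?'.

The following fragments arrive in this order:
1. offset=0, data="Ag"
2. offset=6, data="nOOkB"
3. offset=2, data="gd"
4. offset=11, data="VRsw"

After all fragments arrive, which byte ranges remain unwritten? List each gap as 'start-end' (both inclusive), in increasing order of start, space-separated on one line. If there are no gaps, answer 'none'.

Fragment 1: offset=0 len=2
Fragment 2: offset=6 len=5
Fragment 3: offset=2 len=2
Fragment 4: offset=11 len=4
Gaps: 4-5 15-17

Answer: 4-5 15-17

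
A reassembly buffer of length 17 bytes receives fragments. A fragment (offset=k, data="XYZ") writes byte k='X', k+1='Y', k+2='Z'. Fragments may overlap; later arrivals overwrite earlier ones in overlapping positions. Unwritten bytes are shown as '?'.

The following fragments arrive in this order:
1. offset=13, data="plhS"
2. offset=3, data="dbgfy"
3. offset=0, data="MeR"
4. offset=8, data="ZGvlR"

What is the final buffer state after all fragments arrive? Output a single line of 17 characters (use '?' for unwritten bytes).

Answer: MeRdbgfyZGvlRplhS

Derivation:
Fragment 1: offset=13 data="plhS" -> buffer=?????????????plhS
Fragment 2: offset=3 data="dbgfy" -> buffer=???dbgfy?????plhS
Fragment 3: offset=0 data="MeR" -> buffer=MeRdbgfy?????plhS
Fragment 4: offset=8 data="ZGvlR" -> buffer=MeRdbgfyZGvlRplhS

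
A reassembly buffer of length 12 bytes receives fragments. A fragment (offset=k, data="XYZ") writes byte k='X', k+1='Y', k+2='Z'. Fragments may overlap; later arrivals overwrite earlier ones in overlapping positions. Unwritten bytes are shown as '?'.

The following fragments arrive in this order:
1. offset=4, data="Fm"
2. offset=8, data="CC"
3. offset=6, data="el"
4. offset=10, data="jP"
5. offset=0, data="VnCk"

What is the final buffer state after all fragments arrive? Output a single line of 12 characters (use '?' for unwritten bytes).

Fragment 1: offset=4 data="Fm" -> buffer=????Fm??????
Fragment 2: offset=8 data="CC" -> buffer=????Fm??CC??
Fragment 3: offset=6 data="el" -> buffer=????FmelCC??
Fragment 4: offset=10 data="jP" -> buffer=????FmelCCjP
Fragment 5: offset=0 data="VnCk" -> buffer=VnCkFmelCCjP

Answer: VnCkFmelCCjP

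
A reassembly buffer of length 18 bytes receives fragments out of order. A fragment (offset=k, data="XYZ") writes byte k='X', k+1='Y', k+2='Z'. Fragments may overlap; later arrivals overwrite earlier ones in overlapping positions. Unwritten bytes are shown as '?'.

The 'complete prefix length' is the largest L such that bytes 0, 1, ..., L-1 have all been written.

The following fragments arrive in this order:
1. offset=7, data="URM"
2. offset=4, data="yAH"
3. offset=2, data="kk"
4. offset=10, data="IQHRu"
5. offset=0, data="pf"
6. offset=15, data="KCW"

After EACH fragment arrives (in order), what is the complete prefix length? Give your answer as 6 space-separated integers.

Fragment 1: offset=7 data="URM" -> buffer=???????URM???????? -> prefix_len=0
Fragment 2: offset=4 data="yAH" -> buffer=????yAHURM???????? -> prefix_len=0
Fragment 3: offset=2 data="kk" -> buffer=??kkyAHURM???????? -> prefix_len=0
Fragment 4: offset=10 data="IQHRu" -> buffer=??kkyAHURMIQHRu??? -> prefix_len=0
Fragment 5: offset=0 data="pf" -> buffer=pfkkyAHURMIQHRu??? -> prefix_len=15
Fragment 6: offset=15 data="KCW" -> buffer=pfkkyAHURMIQHRuKCW -> prefix_len=18

Answer: 0 0 0 0 15 18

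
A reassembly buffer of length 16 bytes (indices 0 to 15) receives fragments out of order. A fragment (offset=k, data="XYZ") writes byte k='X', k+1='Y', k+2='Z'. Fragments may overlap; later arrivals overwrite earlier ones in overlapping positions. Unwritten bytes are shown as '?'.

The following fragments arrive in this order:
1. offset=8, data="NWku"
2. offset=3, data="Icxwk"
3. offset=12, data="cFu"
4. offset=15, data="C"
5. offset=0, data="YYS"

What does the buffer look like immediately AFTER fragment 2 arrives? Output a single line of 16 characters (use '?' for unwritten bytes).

Answer: ???IcxwkNWku????

Derivation:
Fragment 1: offset=8 data="NWku" -> buffer=????????NWku????
Fragment 2: offset=3 data="Icxwk" -> buffer=???IcxwkNWku????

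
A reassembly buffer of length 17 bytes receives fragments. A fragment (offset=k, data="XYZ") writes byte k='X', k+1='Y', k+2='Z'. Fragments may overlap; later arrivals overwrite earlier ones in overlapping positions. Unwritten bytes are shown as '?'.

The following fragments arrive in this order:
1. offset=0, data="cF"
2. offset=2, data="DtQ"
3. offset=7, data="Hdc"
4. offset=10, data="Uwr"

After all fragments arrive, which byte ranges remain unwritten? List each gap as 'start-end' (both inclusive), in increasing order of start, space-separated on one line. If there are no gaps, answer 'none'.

Fragment 1: offset=0 len=2
Fragment 2: offset=2 len=3
Fragment 3: offset=7 len=3
Fragment 4: offset=10 len=3
Gaps: 5-6 13-16

Answer: 5-6 13-16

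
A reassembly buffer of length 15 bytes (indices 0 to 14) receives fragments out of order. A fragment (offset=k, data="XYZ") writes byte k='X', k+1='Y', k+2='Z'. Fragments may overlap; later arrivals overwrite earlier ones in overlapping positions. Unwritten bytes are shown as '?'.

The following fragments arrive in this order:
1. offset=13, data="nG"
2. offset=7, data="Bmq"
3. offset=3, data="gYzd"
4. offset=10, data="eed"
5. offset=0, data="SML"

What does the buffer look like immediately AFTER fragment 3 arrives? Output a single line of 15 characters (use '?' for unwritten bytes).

Fragment 1: offset=13 data="nG" -> buffer=?????????????nG
Fragment 2: offset=7 data="Bmq" -> buffer=???????Bmq???nG
Fragment 3: offset=3 data="gYzd" -> buffer=???gYzdBmq???nG

Answer: ???gYzdBmq???nG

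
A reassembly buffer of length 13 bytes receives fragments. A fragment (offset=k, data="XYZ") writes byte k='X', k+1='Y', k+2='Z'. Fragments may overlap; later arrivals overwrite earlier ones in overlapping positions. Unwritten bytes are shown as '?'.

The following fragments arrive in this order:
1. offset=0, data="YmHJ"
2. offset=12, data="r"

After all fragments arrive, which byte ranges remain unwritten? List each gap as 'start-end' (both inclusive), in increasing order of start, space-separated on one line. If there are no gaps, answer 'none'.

Fragment 1: offset=0 len=4
Fragment 2: offset=12 len=1
Gaps: 4-11

Answer: 4-11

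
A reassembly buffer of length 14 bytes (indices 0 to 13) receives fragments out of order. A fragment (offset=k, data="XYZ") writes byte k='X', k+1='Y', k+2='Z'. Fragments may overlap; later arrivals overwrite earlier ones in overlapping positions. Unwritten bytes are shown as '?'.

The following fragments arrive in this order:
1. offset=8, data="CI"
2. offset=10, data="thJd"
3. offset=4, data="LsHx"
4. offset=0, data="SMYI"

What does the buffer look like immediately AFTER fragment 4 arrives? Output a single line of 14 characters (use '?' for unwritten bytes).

Fragment 1: offset=8 data="CI" -> buffer=????????CI????
Fragment 2: offset=10 data="thJd" -> buffer=????????CIthJd
Fragment 3: offset=4 data="LsHx" -> buffer=????LsHxCIthJd
Fragment 4: offset=0 data="SMYI" -> buffer=SMYILsHxCIthJd

Answer: SMYILsHxCIthJd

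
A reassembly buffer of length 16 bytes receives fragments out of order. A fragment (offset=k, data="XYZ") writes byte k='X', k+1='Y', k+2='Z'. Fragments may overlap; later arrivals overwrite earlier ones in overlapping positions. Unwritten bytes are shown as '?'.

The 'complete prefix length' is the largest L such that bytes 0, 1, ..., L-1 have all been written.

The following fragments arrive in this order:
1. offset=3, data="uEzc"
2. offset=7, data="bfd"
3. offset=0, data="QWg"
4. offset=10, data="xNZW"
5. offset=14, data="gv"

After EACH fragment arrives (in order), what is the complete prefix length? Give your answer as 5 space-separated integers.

Answer: 0 0 10 14 16

Derivation:
Fragment 1: offset=3 data="uEzc" -> buffer=???uEzc????????? -> prefix_len=0
Fragment 2: offset=7 data="bfd" -> buffer=???uEzcbfd?????? -> prefix_len=0
Fragment 3: offset=0 data="QWg" -> buffer=QWguEzcbfd?????? -> prefix_len=10
Fragment 4: offset=10 data="xNZW" -> buffer=QWguEzcbfdxNZW?? -> prefix_len=14
Fragment 5: offset=14 data="gv" -> buffer=QWguEzcbfdxNZWgv -> prefix_len=16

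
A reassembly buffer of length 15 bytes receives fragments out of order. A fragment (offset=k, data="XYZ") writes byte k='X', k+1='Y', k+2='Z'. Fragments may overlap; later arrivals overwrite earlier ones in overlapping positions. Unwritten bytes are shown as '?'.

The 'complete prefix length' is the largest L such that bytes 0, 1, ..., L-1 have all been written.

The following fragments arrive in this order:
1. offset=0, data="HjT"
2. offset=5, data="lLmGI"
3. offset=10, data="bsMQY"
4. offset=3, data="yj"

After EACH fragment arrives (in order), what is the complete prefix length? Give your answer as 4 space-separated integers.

Answer: 3 3 3 15

Derivation:
Fragment 1: offset=0 data="HjT" -> buffer=HjT???????????? -> prefix_len=3
Fragment 2: offset=5 data="lLmGI" -> buffer=HjT??lLmGI????? -> prefix_len=3
Fragment 3: offset=10 data="bsMQY" -> buffer=HjT??lLmGIbsMQY -> prefix_len=3
Fragment 4: offset=3 data="yj" -> buffer=HjTyjlLmGIbsMQY -> prefix_len=15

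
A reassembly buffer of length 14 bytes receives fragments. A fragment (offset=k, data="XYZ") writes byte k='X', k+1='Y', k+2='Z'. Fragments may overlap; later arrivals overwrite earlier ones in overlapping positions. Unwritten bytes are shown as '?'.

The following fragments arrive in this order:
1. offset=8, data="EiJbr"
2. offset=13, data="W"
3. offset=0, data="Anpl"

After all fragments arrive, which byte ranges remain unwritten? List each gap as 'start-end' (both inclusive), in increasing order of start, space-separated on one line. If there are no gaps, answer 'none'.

Fragment 1: offset=8 len=5
Fragment 2: offset=13 len=1
Fragment 3: offset=0 len=4
Gaps: 4-7

Answer: 4-7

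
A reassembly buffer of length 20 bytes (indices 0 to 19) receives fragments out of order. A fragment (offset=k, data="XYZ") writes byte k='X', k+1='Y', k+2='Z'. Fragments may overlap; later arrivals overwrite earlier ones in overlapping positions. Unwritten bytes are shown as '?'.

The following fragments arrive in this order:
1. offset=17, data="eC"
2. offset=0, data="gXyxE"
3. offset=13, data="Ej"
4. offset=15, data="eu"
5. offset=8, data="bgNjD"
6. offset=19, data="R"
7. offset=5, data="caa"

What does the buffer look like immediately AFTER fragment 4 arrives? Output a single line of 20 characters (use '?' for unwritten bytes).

Answer: gXyxE????????EjeueC?

Derivation:
Fragment 1: offset=17 data="eC" -> buffer=?????????????????eC?
Fragment 2: offset=0 data="gXyxE" -> buffer=gXyxE????????????eC?
Fragment 3: offset=13 data="Ej" -> buffer=gXyxE????????Ej??eC?
Fragment 4: offset=15 data="eu" -> buffer=gXyxE????????EjeueC?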